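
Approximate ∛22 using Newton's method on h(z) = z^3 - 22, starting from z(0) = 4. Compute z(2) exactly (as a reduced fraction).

h'(z) = 3z^2.
h(4) = 42, h'(4) = 48, so z(1) = 4 - 42/48 = 25/8.
h(25/8) = 4361/512, h'(25/8) = 1875/64, so z(2) = (25/8) - (4361/512)/(1875/64) = 21257/7500.

21257/7500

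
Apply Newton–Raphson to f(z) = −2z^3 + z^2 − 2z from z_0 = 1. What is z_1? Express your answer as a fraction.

f'(z) = −6z^2 + 2z − 2.
f(1) = −3, f'(1) = −6, so z_1 = 1 − (−3)/(−6) = 1/2.

1/2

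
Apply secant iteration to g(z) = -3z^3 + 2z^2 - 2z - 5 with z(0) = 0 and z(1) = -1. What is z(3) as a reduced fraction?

-495/593

g(0) = -5, g(-1) = 2. z(2) = (-1) - 2·((-1) - 0)/(2 - (-5)) = -5/7.
g(-1) = 2, g(-5/7) = -500/343. z(3) = (-5/7) - (-500/343)·((-5/7) - (-1))/((-500/343) - 2) = -495/593.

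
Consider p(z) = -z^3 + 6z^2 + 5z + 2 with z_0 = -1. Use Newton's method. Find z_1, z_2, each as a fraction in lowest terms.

p'(z) = -3z^2 + 12z + 5.
p(-1) = 4, p'(-1) = -10, so z_1 = (-1) - 4/(-10) = -3/5.
p(-3/5) = 172/125, p'(-3/5) = -82/25, so z_2 = (-3/5) - (172/125)/(-82/25) = -37/205.

z_1 = -3/5, z_2 = -37/205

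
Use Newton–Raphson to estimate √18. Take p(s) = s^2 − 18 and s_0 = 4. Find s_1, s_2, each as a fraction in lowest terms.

s_1 = 17/4, s_2 = 577/136

p'(s) = 2s.
p(4) = −2, p'(4) = 8, so s_1 = 4 − (−2)/8 = 17/4.
p(17/4) = 1/16, p'(17/4) = 17/2, so s_2 = (17/4) − (1/16)/(17/2) = 577/136.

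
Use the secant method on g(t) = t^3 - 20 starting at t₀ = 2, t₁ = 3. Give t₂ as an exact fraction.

g(2) = -12, g(3) = 7. t₂ = 3 - 7·(3 - 2)/(7 - (-12)) = 50/19.

50/19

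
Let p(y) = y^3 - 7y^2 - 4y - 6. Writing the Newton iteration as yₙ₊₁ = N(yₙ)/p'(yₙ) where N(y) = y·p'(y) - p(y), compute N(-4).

-234

p'(y) = 3y^2 - 14y - 4.
N(y) = y·p'(y) - p(y) = y·(3y^2 - 14y - 4) - (y^3 - 7y^2 - 4y - 6) = 2y^3 - 7y^2 + 6.
N(-4) = -234.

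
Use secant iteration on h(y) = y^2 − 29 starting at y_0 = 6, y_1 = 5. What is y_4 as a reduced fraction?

9074/1685

h(6) = 7, h(5) = −4. y_2 = 5 − (−4)·(5 − 6)/((−4) − 7) = 59/11.
h(5) = −4, h(59/11) = −28/121. y_3 = (59/11) − (−28/121)·((59/11) − 5)/((−28/121) − (−4)) = 307/57.
h(59/11) = −28/121, h(307/57) = 28/3249. y_4 = (307/57) − (28/3249)·((307/57) − (59/11))/((28/3249) − (−28/121)) = 9074/1685.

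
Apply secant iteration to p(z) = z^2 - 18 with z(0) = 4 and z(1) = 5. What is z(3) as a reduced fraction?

p(4) = -2, p(5) = 7. z(2) = 5 - 7·(5 - 4)/(7 - (-2)) = 38/9.
p(5) = 7, p(38/9) = -14/81. z(3) = (38/9) - (-14/81)·((38/9) - 5)/((-14/81) - 7) = 352/83.

352/83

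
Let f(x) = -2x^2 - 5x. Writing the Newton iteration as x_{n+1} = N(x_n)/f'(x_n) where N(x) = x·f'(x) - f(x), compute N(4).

f'(x) = -4x - 5.
N(x) = x·f'(x) - f(x) = x·(-4x - 5) - (-2x^2 - 5x) = -2x^2.
N(4) = -32.

-32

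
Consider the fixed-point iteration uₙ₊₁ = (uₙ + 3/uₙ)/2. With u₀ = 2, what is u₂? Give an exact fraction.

97/56

u₁ = (2 + 3/2)/2 = 7/4.
u₂ = (7/4 + 3/(7/4))/2 = 97/56.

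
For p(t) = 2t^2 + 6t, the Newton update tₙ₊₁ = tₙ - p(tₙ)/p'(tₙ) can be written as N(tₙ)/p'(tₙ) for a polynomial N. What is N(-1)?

2

p'(t) = 4t + 6.
N(t) = t·p'(t) - p(t) = t·(4t + 6) - (2t^2 + 6t) = 2t^2.
N(-1) = 2.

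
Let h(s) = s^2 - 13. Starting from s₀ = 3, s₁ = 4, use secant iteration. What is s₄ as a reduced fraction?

h(3) = -4, h(4) = 3. s₂ = 4 - 3·(4 - 3)/(3 - (-4)) = 25/7.
h(4) = 3, h(25/7) = -12/49. s₃ = (25/7) - (-12/49)·((25/7) - 4)/((-12/49) - 3) = 191/53.
h(25/7) = -12/49, h(191/53) = -36/2809. s₄ = (191/53) - (-36/2809)·((191/53) - (25/7))/((-36/2809) - (-12/49)) = 4799/1331.

4799/1331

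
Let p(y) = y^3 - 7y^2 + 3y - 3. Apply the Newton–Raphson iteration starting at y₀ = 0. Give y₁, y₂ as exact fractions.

y₁ = 1, y₂ = 1/4

p'(y) = 3y^2 - 14y + 3.
p(0) = -3, p'(0) = 3, so y₁ = 0 - (-3)/3 = 1.
p(1) = -6, p'(1) = -8, so y₂ = 1 - (-6)/(-8) = 1/4.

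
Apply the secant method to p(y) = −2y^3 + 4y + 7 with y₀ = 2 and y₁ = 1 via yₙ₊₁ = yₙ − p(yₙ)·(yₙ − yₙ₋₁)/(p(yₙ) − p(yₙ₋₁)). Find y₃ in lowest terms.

901/451

p(2) = −1, p(1) = 9. y₂ = 1 − 9·(1 − 2)/(9 − (−1)) = 19/10.
p(1) = 9, p(19/10) = 441/500. y₃ = (19/10) − (441/500)·((19/10) − 1)/((441/500) − 9) = 901/451.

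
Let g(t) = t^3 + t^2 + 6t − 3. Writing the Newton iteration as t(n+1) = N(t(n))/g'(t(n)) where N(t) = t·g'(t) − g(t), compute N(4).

147

g'(t) = 3t^2 + 2t + 6.
N(t) = t·g'(t) − g(t) = t·(3t^2 + 2t + 6) − (t^3 + t^2 + 6t − 3) = 2t^3 + t^2 + 3.
N(4) = 147.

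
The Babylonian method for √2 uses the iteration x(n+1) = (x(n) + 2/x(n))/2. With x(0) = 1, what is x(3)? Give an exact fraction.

x(1) = (1 + 2/1)/2 = 3/2.
x(2) = (3/2 + 2/(3/2))/2 = 17/12.
x(3) = (17/12 + 2/(17/12))/2 = 577/408.

577/408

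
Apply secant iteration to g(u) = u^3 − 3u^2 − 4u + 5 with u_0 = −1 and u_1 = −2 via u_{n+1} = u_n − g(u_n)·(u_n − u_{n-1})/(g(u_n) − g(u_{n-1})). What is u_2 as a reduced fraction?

g(−1) = 5, g(−2) = −7. u_2 = (−2) − (−7)·((−2) − (−1))/((−7) − 5) = −17/12.

−17/12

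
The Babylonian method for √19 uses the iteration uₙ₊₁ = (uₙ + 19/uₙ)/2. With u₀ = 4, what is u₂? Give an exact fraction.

2441/560

u₁ = (4 + 19/4)/2 = 35/8.
u₂ = (35/8 + 19/(35/8))/2 = 2441/560.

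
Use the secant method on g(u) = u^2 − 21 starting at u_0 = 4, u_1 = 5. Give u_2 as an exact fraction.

g(4) = −5, g(5) = 4. u_2 = 5 − 4·(5 − 4)/(4 − (−5)) = 41/9.

41/9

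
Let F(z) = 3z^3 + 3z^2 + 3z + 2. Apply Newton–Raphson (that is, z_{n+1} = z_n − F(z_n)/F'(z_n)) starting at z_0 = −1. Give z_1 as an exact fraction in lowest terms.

−5/6

F'(z) = 9z^2 + 6z + 3.
F(−1) = −1, F'(−1) = 6, so z_1 = (−1) − (−1)/6 = −5/6.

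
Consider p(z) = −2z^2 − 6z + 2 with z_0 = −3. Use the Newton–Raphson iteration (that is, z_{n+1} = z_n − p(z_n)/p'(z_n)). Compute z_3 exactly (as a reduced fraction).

p'(z) = −4z − 6.
p(−3) = 2, p'(−3) = 6, so z_1 = (−3) − 2/6 = −10/3.
p(−10/3) = −2/9, p'(−10/3) = 22/3, so z_2 = (−10/3) − (−2/9)/(22/3) = −109/33.
p(−109/33) = −2/1089, p'(−109/33) = 238/33, so z_3 = (−109/33) − (−2/1089)/(238/33) = −12970/3927.

−12970/3927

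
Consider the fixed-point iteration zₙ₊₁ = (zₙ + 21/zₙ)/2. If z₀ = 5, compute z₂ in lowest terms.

527/115

z₁ = (5 + 21/5)/2 = 23/5.
z₂ = (23/5 + 21/(23/5))/2 = 527/115.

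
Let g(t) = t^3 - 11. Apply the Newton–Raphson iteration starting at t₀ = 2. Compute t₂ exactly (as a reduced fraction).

1081/486

g'(t) = 3t^2.
g(2) = -3, g'(2) = 12, so t₁ = 2 - (-3)/12 = 9/4.
g(9/4) = 25/64, g'(9/4) = 243/16, so t₂ = (9/4) - (25/64)/(243/16) = 1081/486.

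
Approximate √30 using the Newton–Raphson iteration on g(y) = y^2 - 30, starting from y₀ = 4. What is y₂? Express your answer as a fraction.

1009/184

g'(y) = 2y.
g(4) = -14, g'(4) = 8, so y₁ = 4 - (-14)/8 = 23/4.
g(23/4) = 49/16, g'(23/4) = 23/2, so y₂ = (23/4) - (49/16)/(23/2) = 1009/184.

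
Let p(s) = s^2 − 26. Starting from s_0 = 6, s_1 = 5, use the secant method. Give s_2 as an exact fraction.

56/11

p(6) = 10, p(5) = −1. s_2 = 5 − (−1)·(5 − 6)/((−1) − 10) = 56/11.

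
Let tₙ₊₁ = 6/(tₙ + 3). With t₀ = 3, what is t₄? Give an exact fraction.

18/13

t₁ = 6/(3 + 3) = 1.
t₂ = 6/(1 + 3) = 3/2.
t₃ = 6/(3/2 + 3) = 4/3.
t₄ = 6/(4/3 + 3) = 18/13.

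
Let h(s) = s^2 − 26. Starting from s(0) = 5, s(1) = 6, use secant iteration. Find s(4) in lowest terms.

h(5) = −1, h(6) = 10. s(2) = 6 − 10·(6 − 5)/(10 − (−1)) = 56/11.
h(6) = 10, h(56/11) = −10/121. s(3) = (56/11) − (−10/121)·((56/11) − 6)/((−10/121) − 10) = 311/61.
h(56/11) = −10/121, h(311/61) = −25/3721. s(4) = (311/61) − (−25/3721)·((311/61) − (56/11))/((−25/3721) − (−10/121)) = 34862/6837.

34862/6837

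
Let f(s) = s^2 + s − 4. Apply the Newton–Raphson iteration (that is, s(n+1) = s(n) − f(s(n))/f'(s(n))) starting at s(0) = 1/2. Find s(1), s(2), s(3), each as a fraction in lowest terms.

s(1) = 17/8, s(2) = 545/336, s(3) = 748609/479136

f'(s) = 2s + 1.
f(1/2) = −13/4, f'(1/2) = 2, so s(1) = (1/2) − (−13/4)/2 = 17/8.
f(17/8) = 169/64, f'(17/8) = 21/4, so s(2) = (17/8) − (169/64)/(21/4) = 545/336.
f(545/336) = 28561/112896, f'(545/336) = 713/168, so s(3) = (545/336) − (28561/112896)/(713/168) = 748609/479136.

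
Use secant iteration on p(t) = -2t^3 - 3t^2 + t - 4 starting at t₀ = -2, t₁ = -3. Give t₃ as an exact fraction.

-1187/557

p(-2) = -2, p(-3) = 20. t₂ = (-3) - 20·((-3) - (-2))/(20 - (-2)) = -23/11.
p(-3) = 20, p(-23/11) = -1230/1331. t₃ = (-23/11) - (-1230/1331)·((-23/11) - (-3))/((-1230/1331) - 20) = -1187/557.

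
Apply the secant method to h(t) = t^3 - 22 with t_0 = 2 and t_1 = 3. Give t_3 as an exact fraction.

h(2) = -14, h(3) = 5. t_2 = 3 - 5·(3 - 2)/(5 - (-14)) = 52/19.
h(3) = 5, h(52/19) = -10290/6859. t_3 = (52/19) - (-10290/6859)·((52/19) - 3)/((-10290/6859) - 5) = 24946/8917.

24946/8917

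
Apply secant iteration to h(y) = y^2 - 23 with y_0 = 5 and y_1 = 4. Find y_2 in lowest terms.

43/9

h(5) = 2, h(4) = -7. y_2 = 4 - (-7)·(4 - 5)/((-7) - 2) = 43/9.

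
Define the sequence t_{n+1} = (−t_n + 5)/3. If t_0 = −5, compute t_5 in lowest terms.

310/243

t_1 = (−(−5) + 5)/3 = 10/3.
t_2 = (−(10/3) + 5)/3 = 5/9.
t_3 = (−(5/9) + 5)/3 = 40/27.
t_4 = (−(40/27) + 5)/3 = 95/81.
t_5 = (−(95/81) + 5)/3 = 310/243.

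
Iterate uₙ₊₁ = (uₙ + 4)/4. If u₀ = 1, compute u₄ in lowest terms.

u₁ = (1 + 4)/4 = 5/4.
u₂ = ((5/4) + 4)/4 = 21/16.
u₃ = ((21/16) + 4)/4 = 85/64.
u₄ = ((85/64) + 4)/4 = 341/256.

341/256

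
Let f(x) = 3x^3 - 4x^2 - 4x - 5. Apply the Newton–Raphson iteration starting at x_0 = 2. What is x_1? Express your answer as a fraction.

37/16

f'(x) = 9x^2 - 8x - 4.
f(2) = -5, f'(2) = 16, so x_1 = 2 - (-5)/16 = 37/16.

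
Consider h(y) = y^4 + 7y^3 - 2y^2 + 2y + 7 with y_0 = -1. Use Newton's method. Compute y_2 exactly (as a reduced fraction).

h'(y) = 4y^3 + 21y^2 - 4y + 2.
h(-1) = -3, h'(-1) = 23, so y_1 = (-1) - (-3)/23 = -20/23.
h(-20/23) = -78993/279841, h'(-20/23) = 227854/12167, so y_2 = (-20/23) - (-78993/279841)/(227854/12167) = -4478087/5240642.

-4478087/5240642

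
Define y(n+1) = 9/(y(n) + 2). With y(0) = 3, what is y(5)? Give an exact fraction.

y(1) = 9/(3 + 2) = 9/5.
y(2) = 9/(9/5 + 2) = 45/19.
y(3) = 9/(45/19 + 2) = 171/83.
y(4) = 9/(171/83 + 2) = 747/337.
y(5) = 9/(747/337 + 2) = 3033/1421.

3033/1421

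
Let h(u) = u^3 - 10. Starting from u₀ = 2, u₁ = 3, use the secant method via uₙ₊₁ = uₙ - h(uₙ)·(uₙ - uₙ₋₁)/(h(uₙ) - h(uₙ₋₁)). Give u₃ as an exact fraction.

h(2) = -2, h(3) = 17. u₂ = 3 - 17·(3 - 2)/(17 - (-2)) = 40/19.
h(3) = 17, h(40/19) = -4590/6859. u₃ = (40/19) - (-4590/6859)·((40/19) - 3)/((-4590/6859) - 17) = 15250/7129.

15250/7129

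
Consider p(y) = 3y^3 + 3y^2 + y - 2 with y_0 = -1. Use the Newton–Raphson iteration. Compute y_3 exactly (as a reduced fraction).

p'(y) = 9y^2 + 6y + 1.
p(-1) = -3, p'(-1) = 4, so y_1 = (-1) - (-3)/4 = -1/4.
p(-1/4) = -135/64, p'(-1/4) = 1/16, so y_2 = (-1/4) - (-135/64)/(1/16) = 67/2.
p(67/2) = 929475/8, p'(67/2) = 41209/4, so y_3 = (67/2) - (929475/8)/(41209/4) = 915764/41209.

915764/41209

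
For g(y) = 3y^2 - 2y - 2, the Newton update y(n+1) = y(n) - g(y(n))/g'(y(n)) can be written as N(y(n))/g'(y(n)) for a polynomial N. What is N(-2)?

g'(y) = 6y - 2.
N(y) = y·g'(y) - g(y) = y·(6y - 2) - (3y^2 - 2y - 2) = 3y^2 + 2.
N(-2) = 14.

14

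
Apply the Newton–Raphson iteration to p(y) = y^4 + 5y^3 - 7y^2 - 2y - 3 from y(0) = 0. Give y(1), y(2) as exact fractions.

p'(y) = 4y^3 + 15y^2 - 14y - 2.
p(0) = -3, p'(0) = -2, so y(1) = 0 - (-3)/(-2) = -3/2.
p(-3/2) = -441/16, p'(-3/2) = 157/4, so y(2) = (-3/2) - (-441/16)/(157/4) = -501/628.

y(1) = -3/2, y(2) = -501/628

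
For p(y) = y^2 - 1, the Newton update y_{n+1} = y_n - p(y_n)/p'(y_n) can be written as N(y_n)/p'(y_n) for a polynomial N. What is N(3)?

10

p'(y) = 2y.
N(y) = y·p'(y) - p(y) = y·(2y) - (y^2 - 1) = y^2 + 1.
N(3) = 10.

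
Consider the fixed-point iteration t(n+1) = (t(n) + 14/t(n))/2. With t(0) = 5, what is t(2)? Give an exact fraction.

t(1) = (5 + 14/5)/2 = 39/10.
t(2) = (39/10 + 14/(39/10))/2 = 2921/780.

2921/780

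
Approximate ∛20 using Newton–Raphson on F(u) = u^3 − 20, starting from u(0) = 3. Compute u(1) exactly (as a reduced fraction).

F'(u) = 3u^2.
F(3) = 7, F'(3) = 27, so u(1) = 3 − 7/27 = 74/27.

74/27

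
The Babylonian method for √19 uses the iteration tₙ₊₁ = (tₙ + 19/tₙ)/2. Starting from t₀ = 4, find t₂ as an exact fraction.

t₁ = (4 + 19/4)/2 = 35/8.
t₂ = (35/8 + 19/(35/8))/2 = 2441/560.

2441/560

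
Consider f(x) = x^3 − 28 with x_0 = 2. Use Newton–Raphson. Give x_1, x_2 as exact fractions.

x_1 = 11/3, x_2 = 3418/1089

f'(x) = 3x^2.
f(2) = −20, f'(2) = 12, so x_1 = 2 − (−20)/12 = 11/3.
f(11/3) = 575/27, f'(11/3) = 121/3, so x_2 = (11/3) − (575/27)/(121/3) = 3418/1089.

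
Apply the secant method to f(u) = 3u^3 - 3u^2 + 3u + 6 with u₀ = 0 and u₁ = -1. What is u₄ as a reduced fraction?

-54838/67465

f(0) = 6, f(-1) = -3. u₂ = (-1) - (-3)·((-1) - 0)/((-3) - 6) = -2/3.
f(-1) = -3, f(-2/3) = 16/9. u₃ = (-2/3) - (16/9)·((-2/3) - (-1))/((16/9) - (-3)) = -34/43.
f(-2/3) = 16/9, f(-34/43) = 21408/79507. u₄ = (-34/43) - (21408/79507)·((-34/43) - (-2/3))/((21408/79507) - (16/9)) = -54838/67465.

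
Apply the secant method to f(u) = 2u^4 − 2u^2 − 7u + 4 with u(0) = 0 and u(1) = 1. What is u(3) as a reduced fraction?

340/683

f(0) = 4, f(1) = −3. u(2) = 1 − (−3)·(1 − 0)/((−3) − 4) = 4/7.
f(1) = −3, f(4/7) = −1056/2401. u(3) = (4/7) − (−1056/2401)·((4/7) − 1)/((−1056/2401) − (−3)) = 340/683.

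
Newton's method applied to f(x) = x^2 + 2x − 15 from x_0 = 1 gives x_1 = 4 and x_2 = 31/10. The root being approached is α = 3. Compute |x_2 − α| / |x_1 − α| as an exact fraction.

x_1 − α = 4 − 3 = 1, so |x_1 − α| = 1.
x_2 − α = 31/10 − 3 = 1/10, so |x_2 − α| = 1/10.
Ratio = (1/10) / 1 = 1/10.

1/10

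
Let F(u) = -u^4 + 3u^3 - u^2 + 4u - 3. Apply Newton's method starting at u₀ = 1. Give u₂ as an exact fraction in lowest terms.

9353/13699

F'(u) = -4u^3 + 9u^2 - 2u + 4.
F(1) = 2, F'(1) = 7, so u₁ = 1 - 2/7 = 5/7.
F(5/7) = 432/2401, F'(5/7) = 1957/343, so u₂ = (5/7) - (432/2401)/(1957/343) = 9353/13699.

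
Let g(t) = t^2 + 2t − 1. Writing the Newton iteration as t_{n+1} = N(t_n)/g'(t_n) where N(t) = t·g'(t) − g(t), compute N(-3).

g'(t) = 2t + 2.
N(t) = t·g'(t) − g(t) = t·(2t + 2) − (t^2 + 2t − 1) = t^2 + 1.
N(-3) = 10.

10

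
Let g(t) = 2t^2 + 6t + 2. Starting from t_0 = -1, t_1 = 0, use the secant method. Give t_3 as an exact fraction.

g(-1) = -2, g(0) = 2. t_2 = 0 - 2·(0 - (-1))/(2 - (-2)) = -1/2.
g(0) = 2, g(-1/2) = -1/2. t_3 = (-1/2) - (-1/2)·((-1/2) - 0)/((-1/2) - 2) = -2/5.

-2/5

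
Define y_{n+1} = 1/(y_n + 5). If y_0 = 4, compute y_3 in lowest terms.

y_1 = 1/(4 + 5) = 1/9.
y_2 = 1/(1/9 + 5) = 9/46.
y_3 = 1/(9/46 + 5) = 46/239.

46/239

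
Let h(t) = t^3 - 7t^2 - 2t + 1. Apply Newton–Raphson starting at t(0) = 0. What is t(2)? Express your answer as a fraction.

10/33

h'(t) = 3t^2 - 14t - 2.
h(0) = 1, h'(0) = -2, so t(1) = 0 - 1/(-2) = 1/2.
h(1/2) = -13/8, h'(1/2) = -33/4, so t(2) = (1/2) - (-13/8)/(-33/4) = 10/33.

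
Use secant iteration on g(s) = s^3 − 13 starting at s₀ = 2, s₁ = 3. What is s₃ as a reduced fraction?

17593/7549

g(2) = −5, g(3) = 14. s₂ = 3 − 14·(3 − 2)/(14 − (−5)) = 43/19.
g(3) = 14, g(43/19) = −9660/6859. s₃ = (43/19) − (−9660/6859)·((43/19) − 3)/((−9660/6859) − 14) = 17593/7549.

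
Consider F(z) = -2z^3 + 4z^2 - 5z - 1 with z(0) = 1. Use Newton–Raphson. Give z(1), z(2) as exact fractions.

F'(z) = -6z^2 + 8z - 5.
F(1) = -4, F'(1) = -3, so z(1) = 1 - (-4)/(-3) = -1/3.
F(-1/3) = 32/27, F'(-1/3) = -25/3, so z(2) = (-1/3) - (32/27)/(-25/3) = -43/225.

z(1) = -1/3, z(2) = -43/225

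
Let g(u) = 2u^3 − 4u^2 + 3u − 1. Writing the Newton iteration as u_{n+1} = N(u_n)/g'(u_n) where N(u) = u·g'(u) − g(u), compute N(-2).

−47

g'(u) = 6u^2 − 8u + 3.
N(u) = u·g'(u) − g(u) = u·(6u^2 − 8u + 3) − (2u^3 − 4u^2 + 3u − 1) = 4u^3 − 4u^2 + 1.
N(-2) = −47.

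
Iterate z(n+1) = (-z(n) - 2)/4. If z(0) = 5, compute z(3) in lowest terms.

-31/64

z(1) = (-5 - 2)/4 = -7/4.
z(2) = (-(-7/4) - 2)/4 = -1/16.
z(3) = (-(-1/16) - 2)/4 = -31/64.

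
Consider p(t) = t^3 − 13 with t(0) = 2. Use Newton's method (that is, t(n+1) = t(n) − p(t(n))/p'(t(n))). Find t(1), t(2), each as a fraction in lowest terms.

p'(t) = 3t^2.
p(2) = −5, p'(2) = 12, so t(1) = 2 − (−5)/12 = 29/12.
p(29/12) = 1925/1728, p'(29/12) = 841/48, so t(2) = (29/12) − (1925/1728)/(841/48) = 35621/15138.

t(1) = 29/12, t(2) = 35621/15138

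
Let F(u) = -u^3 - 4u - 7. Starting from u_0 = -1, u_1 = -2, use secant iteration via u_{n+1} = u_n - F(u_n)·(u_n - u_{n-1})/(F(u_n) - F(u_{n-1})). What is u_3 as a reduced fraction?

-1757/1423

F(-1) = -2, F(-2) = 9. u_2 = (-2) - 9·((-2) - (-1))/(9 - (-2)) = -13/11.
F(-2) = 9, F(-13/11) = -828/1331. u_3 = (-13/11) - (-828/1331)·((-13/11) - (-2))/((-828/1331) - 9) = -1757/1423.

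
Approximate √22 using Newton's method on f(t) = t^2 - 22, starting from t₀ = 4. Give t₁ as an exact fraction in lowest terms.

19/4

f'(t) = 2t.
f(4) = -6, f'(4) = 8, so t₁ = 4 - (-6)/8 = 19/4.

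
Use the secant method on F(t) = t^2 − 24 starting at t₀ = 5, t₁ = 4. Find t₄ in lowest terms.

4316/881

F(5) = 1, F(4) = −8. t₂ = 4 − (−8)·(4 − 5)/((−8) − 1) = 44/9.
F(4) = −8, F(44/9) = −8/81. t₃ = (44/9) − (−8/81)·((44/9) − 4)/((−8/81) − (−8)) = 49/10.
F(44/9) = −8/81, F(49/10) = 1/100. t₄ = (49/10) − (1/100)·((49/10) − (44/9))/((1/100) − (−8/81)) = 4316/881.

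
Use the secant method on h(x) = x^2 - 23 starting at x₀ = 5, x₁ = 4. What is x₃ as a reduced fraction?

379/79

h(5) = 2, h(4) = -7. x₂ = 4 - (-7)·(4 - 5)/((-7) - 2) = 43/9.
h(4) = -7, h(43/9) = -14/81. x₃ = (43/9) - (-14/81)·((43/9) - 4)/((-14/81) - (-7)) = 379/79.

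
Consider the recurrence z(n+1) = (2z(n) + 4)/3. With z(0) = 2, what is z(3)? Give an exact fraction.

92/27

z(1) = (2·2 + 4)/3 = 8/3.
z(2) = (2·(8/3) + 4)/3 = 28/9.
z(3) = (2·(28/9) + 4)/3 = 92/27.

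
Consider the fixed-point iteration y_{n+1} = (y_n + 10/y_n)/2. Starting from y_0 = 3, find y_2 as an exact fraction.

y_1 = (3 + 10/3)/2 = 19/6.
y_2 = (19/6 + 10/(19/6))/2 = 721/228.

721/228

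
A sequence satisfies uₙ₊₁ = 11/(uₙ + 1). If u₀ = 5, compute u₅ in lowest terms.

2970/1183

u₁ = 11/(5 + 1) = 11/6.
u₂ = 11/(11/6 + 1) = 66/17.
u₃ = 11/(66/17 + 1) = 187/83.
u₄ = 11/(187/83 + 1) = 913/270.
u₅ = 11/(913/270 + 1) = 2970/1183.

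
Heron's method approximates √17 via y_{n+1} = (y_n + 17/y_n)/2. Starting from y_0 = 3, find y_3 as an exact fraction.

y_1 = (3 + 17/3)/2 = 13/3.
y_2 = (13/3 + 17/(13/3))/2 = 161/39.
y_3 = (161/39 + 17/(161/39))/2 = 25889/6279.

25889/6279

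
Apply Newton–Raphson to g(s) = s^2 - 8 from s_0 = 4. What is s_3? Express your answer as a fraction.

g'(s) = 2s.
g(4) = 8, g'(4) = 8, so s_1 = 4 - 8/8 = 3.
g(3) = 1, g'(3) = 6, so s_2 = 3 - 1/6 = 17/6.
g(17/6) = 1/36, g'(17/6) = 17/3, so s_3 = (17/6) - (1/36)/(17/3) = 577/204.

577/204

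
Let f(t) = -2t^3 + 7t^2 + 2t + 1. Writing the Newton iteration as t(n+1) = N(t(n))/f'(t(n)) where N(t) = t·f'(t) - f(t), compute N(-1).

10

f'(t) = -6t^2 + 14t + 2.
N(t) = t·f'(t) - f(t) = t·(-6t^2 + 14t + 2) - (-2t^3 + 7t^2 + 2t + 1) = -4t^3 + 7t^2 - 1.
N(-1) = 10.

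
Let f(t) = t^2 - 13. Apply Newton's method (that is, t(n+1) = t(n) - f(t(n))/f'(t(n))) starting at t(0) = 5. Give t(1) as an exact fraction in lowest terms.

f'(t) = 2t.
f(5) = 12, f'(5) = 10, so t(1) = 5 - 12/10 = 19/5.

19/5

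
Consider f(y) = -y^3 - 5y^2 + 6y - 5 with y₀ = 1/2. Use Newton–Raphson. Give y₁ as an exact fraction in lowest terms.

14

f'(y) = -3y^2 - 10y + 6.
f(1/2) = -27/8, f'(1/2) = 1/4, so y₁ = (1/2) - (-27/8)/(1/4) = 14.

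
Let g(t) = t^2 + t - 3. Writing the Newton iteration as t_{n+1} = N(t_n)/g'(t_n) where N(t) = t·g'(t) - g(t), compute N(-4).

g'(t) = 2t + 1.
N(t) = t·g'(t) - g(t) = t·(2t + 1) - (t^2 + t - 3) = t^2 + 3.
N(-4) = 19.

19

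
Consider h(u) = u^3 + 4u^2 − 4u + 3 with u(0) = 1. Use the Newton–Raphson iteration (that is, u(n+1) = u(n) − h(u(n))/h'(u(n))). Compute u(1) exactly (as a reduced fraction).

h'(u) = 3u^2 + 8u − 4.
h(1) = 4, h'(1) = 7, so u(1) = 1 − 4/7 = 3/7.

3/7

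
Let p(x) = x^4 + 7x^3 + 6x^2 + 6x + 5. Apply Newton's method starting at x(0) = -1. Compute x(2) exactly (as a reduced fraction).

-124605/138226

p'(x) = 4x^3 + 21x^2 + 12x + 6.
p(-1) = -1, p'(-1) = 11, so x(1) = (-1) - (-1)/11 = -10/11.
p(-10/11) = -1055/14641, p'(-10/11) = 12566/1331, so x(2) = (-10/11) - (-1055/14641)/(12566/1331) = -124605/138226.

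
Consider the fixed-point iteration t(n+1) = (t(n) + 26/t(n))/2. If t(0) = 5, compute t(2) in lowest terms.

5201/1020

t(1) = (5 + 26/5)/2 = 51/10.
t(2) = (51/10 + 26/(51/10))/2 = 5201/1020.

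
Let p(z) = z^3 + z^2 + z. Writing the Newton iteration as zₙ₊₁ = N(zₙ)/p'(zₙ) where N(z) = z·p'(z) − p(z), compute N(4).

p'(z) = 3z^2 + 2z + 1.
N(z) = z·p'(z) − p(z) = z·(3z^2 + 2z + 1) − (z^3 + z^2 + z) = 2z^3 + z^2.
N(4) = 144.

144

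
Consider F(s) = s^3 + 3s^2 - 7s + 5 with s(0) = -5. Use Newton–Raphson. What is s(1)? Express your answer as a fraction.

-90/19

F'(s) = 3s^2 + 6s - 7.
F(-5) = -10, F'(-5) = 38, so s(1) = (-5) - (-10)/38 = -90/19.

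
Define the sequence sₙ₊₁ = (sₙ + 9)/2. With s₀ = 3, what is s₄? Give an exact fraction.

s₁ = (3 + 9)/2 = 6.
s₂ = (6 + 9)/2 = 15/2.
s₃ = ((15/2) + 9)/2 = 33/4.
s₄ = ((33/4) + 9)/2 = 69/8.

69/8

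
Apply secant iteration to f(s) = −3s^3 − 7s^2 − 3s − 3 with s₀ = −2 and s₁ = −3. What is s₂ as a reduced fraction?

f(−2) = −1, f(−3) = 24. s₂ = (−3) − 24·((−3) − (−2))/(24 − (−1)) = −51/25.

−51/25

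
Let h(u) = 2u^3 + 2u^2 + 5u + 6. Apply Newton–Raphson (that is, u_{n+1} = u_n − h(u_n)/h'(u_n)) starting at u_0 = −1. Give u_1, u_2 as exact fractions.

u_1 = −8/7, u_2 = −214/189

h'(u) = 6u^2 + 4u + 5.
h(−1) = 1, h'(−1) = 7, so u_1 = (−1) − 1/7 = −8/7.
h(−8/7) = −30/343, h'(−8/7) = 405/49, so u_2 = (−8/7) − (−30/343)/(405/49) = −214/189.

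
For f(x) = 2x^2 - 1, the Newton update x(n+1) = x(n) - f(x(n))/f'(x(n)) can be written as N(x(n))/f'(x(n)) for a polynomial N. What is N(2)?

f'(x) = 4x.
N(x) = x·f'(x) - f(x) = x·(4x) - (2x^2 - 1) = 2x^2 + 1.
N(2) = 9.

9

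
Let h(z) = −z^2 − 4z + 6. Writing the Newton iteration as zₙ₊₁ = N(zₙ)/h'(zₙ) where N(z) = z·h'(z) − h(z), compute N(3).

h'(z) = −2z − 4.
N(z) = z·h'(z) − h(z) = z·(−2z − 4) − (−z^2 − 4z + 6) = −z^2 − 6.
N(3) = −15.

−15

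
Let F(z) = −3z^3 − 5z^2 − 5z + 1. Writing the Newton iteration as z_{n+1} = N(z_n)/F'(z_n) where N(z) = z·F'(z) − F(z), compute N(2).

F'(z) = −9z^2 − 10z − 5.
N(z) = z·F'(z) − F(z) = z·(−9z^2 − 10z − 5) − (−3z^3 − 5z^2 − 5z + 1) = −6z^3 − 5z^2 − 1.
N(2) = −69.

−69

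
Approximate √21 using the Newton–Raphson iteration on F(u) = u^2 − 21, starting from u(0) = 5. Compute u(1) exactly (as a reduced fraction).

F'(u) = 2u.
F(5) = 4, F'(5) = 10, so u(1) = 5 − 4/10 = 23/5.

23/5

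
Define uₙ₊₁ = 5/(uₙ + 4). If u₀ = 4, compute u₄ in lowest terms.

940/937

u₁ = 5/(4 + 4) = 5/8.
u₂ = 5/(5/8 + 4) = 40/37.
u₃ = 5/(40/37 + 4) = 185/188.
u₄ = 5/(185/188 + 4) = 940/937.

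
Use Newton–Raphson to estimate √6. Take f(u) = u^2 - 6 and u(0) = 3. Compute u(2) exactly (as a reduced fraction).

49/20

f'(u) = 2u.
f(3) = 3, f'(3) = 6, so u(1) = 3 - 3/6 = 5/2.
f(5/2) = 1/4, f'(5/2) = 5, so u(2) = (5/2) - (1/4)/5 = 49/20.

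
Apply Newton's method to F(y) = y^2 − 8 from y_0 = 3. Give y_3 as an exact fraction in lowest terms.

665857/235416

F'(y) = 2y.
F(3) = 1, F'(3) = 6, so y_1 = 3 − 1/6 = 17/6.
F(17/6) = 1/36, F'(17/6) = 17/3, so y_2 = (17/6) − (1/36)/(17/3) = 577/204.
F(577/204) = 1/41616, F'(577/204) = 577/102, so y_3 = (577/204) − (1/41616)/(577/102) = 665857/235416.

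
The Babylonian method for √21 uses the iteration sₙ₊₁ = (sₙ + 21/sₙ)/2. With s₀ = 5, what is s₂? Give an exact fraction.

527/115

s₁ = (5 + 21/5)/2 = 23/5.
s₂ = (23/5 + 21/(23/5))/2 = 527/115.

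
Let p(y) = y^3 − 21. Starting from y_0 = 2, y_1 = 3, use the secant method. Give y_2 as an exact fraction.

p(2) = −13, p(3) = 6. y_2 = 3 − 6·(3 − 2)/(6 − (−13)) = 51/19.

51/19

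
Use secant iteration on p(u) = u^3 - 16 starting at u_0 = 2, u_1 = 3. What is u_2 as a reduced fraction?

p(2) = -8, p(3) = 11. u_2 = 3 - 11·(3 - 2)/(11 - (-8)) = 46/19.

46/19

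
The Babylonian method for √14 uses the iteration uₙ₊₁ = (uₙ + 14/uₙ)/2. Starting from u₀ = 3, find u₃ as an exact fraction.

2133553/570216

u₁ = (3 + 14/3)/2 = 23/6.
u₂ = (23/6 + 14/(23/6))/2 = 1033/276.
u₃ = (1033/276 + 14/(1033/276))/2 = 2133553/570216.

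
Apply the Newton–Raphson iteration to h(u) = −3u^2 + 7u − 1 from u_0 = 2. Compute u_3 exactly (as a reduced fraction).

318707/146165

h'(u) = −6u + 7.
h(2) = 1, h'(2) = −5, so u_1 = 2 − 1/(−5) = 11/5.
h(11/5) = −3/25, h'(11/5) = −31/5, so u_2 = (11/5) − (−3/25)/(−31/5) = 338/155.
h(338/155) = −27/24025, h'(338/155) = −943/155, so u_3 = (338/155) − (−27/24025)/(−943/155) = 318707/146165.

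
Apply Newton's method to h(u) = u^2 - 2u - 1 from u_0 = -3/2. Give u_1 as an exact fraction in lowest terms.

-13/20

h'(u) = 2u - 2.
h(-3/2) = 17/4, h'(-3/2) = -5, so u_1 = (-3/2) - (17/4)/(-5) = -13/20.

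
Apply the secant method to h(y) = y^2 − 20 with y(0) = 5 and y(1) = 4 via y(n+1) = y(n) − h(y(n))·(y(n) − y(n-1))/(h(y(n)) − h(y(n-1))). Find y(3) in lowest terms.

h(5) = 5, h(4) = −4. y(2) = 4 − (−4)·(4 − 5)/((−4) − 5) = 40/9.
h(4) = −4, h(40/9) = −20/81. y(3) = (40/9) − (−20/81)·((40/9) − 4)/((−20/81) − (−4)) = 85/19.

85/19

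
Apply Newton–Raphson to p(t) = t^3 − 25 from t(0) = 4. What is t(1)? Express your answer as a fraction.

51/16

p'(t) = 3t^2.
p(4) = 39, p'(4) = 48, so t(1) = 4 − 39/48 = 51/16.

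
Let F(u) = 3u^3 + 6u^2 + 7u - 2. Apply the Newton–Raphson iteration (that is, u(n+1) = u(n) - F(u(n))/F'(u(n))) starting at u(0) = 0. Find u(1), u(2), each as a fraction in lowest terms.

u(1) = 2/7, u(2) = 902/3829

F'(u) = 9u^2 + 12u + 7.
F(0) = -2, F'(0) = 7, so u(1) = 0 - (-2)/7 = 2/7.
F(2/7) = 192/343, F'(2/7) = 547/49, so u(2) = (2/7) - (192/343)/(547/49) = 902/3829.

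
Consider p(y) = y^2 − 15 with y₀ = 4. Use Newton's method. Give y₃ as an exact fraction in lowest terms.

7380481/1905632

p'(y) = 2y.
p(4) = 1, p'(4) = 8, so y₁ = 4 − 1/8 = 31/8.
p(31/8) = 1/64, p'(31/8) = 31/4, so y₂ = (31/8) − (1/64)/(31/4) = 1921/496.
p(1921/496) = 1/246016, p'(1921/496) = 1921/248, so y₃ = (1921/496) − (1/246016)/(1921/248) = 7380481/1905632.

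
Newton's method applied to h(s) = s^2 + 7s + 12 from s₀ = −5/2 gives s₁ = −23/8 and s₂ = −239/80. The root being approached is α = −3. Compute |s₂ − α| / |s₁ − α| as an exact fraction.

s₁ − α = −23/8 − (−3) = −23/8 + 3 = 1/8, so |s₁ − α| = 1/8.
s₂ − α = −239/80 − (−3) = −239/80 + 3 = 1/80, so |s₂ − α| = 1/80.
Ratio = (1/80) / (1/8) = 1/10.

1/10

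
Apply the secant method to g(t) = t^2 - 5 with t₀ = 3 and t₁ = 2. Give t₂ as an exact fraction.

11/5

g(3) = 4, g(2) = -1. t₂ = 2 - (-1)·(2 - 3)/((-1) - 4) = 11/5.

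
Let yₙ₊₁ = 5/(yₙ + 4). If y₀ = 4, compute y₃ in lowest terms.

y₁ = 5/(4 + 4) = 5/8.
y₂ = 5/(5/8 + 4) = 40/37.
y₃ = 5/(40/37 + 4) = 185/188.

185/188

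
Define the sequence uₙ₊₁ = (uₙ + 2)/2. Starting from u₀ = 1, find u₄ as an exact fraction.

31/16

u₁ = (1 + 2)/2 = 3/2.
u₂ = ((3/2) + 2)/2 = 7/4.
u₃ = ((7/4) + 2)/2 = 15/8.
u₄ = ((15/8) + 2)/2 = 31/16.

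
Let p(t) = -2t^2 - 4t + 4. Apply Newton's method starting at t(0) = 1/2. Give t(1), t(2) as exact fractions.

t(1) = 3/4, t(2) = 41/56

p'(t) = -4t - 4.
p(1/2) = 3/2, p'(1/2) = -6, so t(1) = (1/2) - (3/2)/(-6) = 3/4.
p(3/4) = -1/8, p'(3/4) = -7, so t(2) = (3/4) - (-1/8)/(-7) = 41/56.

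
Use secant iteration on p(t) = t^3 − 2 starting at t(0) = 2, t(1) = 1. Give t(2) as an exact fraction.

p(2) = 6, p(1) = −1. t(2) = 1 − (−1)·(1 − 2)/((−1) − 6) = 8/7.

8/7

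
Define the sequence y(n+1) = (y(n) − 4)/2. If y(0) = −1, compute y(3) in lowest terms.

y(1) = ((−1) − 4)/2 = −5/2.
y(2) = ((−5/2) − 4)/2 = −13/4.
y(3) = ((−13/4) − 4)/2 = −29/8.

−29/8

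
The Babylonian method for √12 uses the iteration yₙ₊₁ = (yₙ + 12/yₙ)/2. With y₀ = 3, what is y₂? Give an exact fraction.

y₁ = (3 + 12/3)/2 = 7/2.
y₂ = (7/2 + 12/(7/2))/2 = 97/28.

97/28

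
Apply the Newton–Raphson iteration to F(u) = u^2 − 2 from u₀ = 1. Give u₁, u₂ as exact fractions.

F'(u) = 2u.
F(1) = −1, F'(1) = 2, so u₁ = 1 − (−1)/2 = 3/2.
F(3/2) = 1/4, F'(3/2) = 3, so u₂ = (3/2) − (1/4)/3 = 17/12.

u₁ = 3/2, u₂ = 17/12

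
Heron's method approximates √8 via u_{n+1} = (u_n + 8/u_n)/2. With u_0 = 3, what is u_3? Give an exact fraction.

u_1 = (3 + 8/3)/2 = 17/6.
u_2 = (17/6 + 8/(17/6))/2 = 577/204.
u_3 = (577/204 + 8/(577/204))/2 = 665857/235416.

665857/235416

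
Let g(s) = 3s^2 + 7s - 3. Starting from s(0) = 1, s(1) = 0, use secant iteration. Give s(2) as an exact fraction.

g(1) = 7, g(0) = -3. s(2) = 0 - (-3)·(0 - 1)/((-3) - 7) = 3/10.

3/10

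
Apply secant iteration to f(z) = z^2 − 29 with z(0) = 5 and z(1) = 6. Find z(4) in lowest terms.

39791/7389

f(5) = −4, f(6) = 7. z(2) = 6 − 7·(6 − 5)/(7 − (−4)) = 59/11.
f(6) = 7, f(59/11) = −28/121. z(3) = (59/11) − (−28/121)·((59/11) − 6)/((−28/121) − 7) = 673/125.
f(59/11) = −28/121, f(673/125) = −196/15625. z(4) = (673/125) − (−196/15625)·((673/125) − (59/11))/((−196/15625) − (−28/121)) = 39791/7389.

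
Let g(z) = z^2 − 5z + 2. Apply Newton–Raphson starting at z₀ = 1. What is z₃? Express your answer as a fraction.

g'(z) = 2z − 5.
g(1) = −2, g'(1) = −3, so z₁ = 1 − (−2)/(−3) = 1/3.
g(1/3) = 4/9, g'(1/3) = −13/3, so z₂ = (1/3) − (4/9)/(−13/3) = 17/39.
g(17/39) = 16/1521, g'(17/39) = −161/39, so z₃ = (17/39) − (16/1521)/(−161/39) = 2753/6279.

2753/6279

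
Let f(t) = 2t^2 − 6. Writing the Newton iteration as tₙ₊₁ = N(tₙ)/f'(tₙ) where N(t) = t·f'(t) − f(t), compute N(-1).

8

f'(t) = 4t.
N(t) = t·f'(t) − f(t) = t·(4t) − (2t^2 − 6) = 2t^2 + 6.
N(-1) = 8.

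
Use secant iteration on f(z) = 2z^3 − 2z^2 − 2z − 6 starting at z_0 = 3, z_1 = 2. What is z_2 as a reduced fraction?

27/13

f(3) = 24, f(2) = −2. z_2 = 2 − (−2)·(2 − 3)/((−2) − 24) = 27/13.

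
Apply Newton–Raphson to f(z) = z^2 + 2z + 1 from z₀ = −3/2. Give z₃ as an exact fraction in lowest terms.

−17/16

f'(z) = 2z + 2.
f(−3/2) = 1/4, f'(−3/2) = −1, so z₁ = (−3/2) − (1/4)/(−1) = −5/4.
f(−5/4) = 1/16, f'(−5/4) = −1/2, so z₂ = (−5/4) − (1/16)/(−1/2) = −9/8.
f(−9/8) = 1/64, f'(−9/8) = −1/4, so z₃ = (−9/8) − (1/64)/(−1/4) = −17/16.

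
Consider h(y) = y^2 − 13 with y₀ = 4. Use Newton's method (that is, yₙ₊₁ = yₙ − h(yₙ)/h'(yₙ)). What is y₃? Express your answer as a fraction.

h'(y) = 2y.
h(4) = 3, h'(4) = 8, so y₁ = 4 − 3/8 = 29/8.
h(29/8) = 9/64, h'(29/8) = 29/4, so y₂ = (29/8) − (9/64)/(29/4) = 1673/464.
h(1673/464) = 81/215296, h'(1673/464) = 1673/232, so y₃ = (1673/464) − (81/215296)/(1673/232) = 5597777/1552544.

5597777/1552544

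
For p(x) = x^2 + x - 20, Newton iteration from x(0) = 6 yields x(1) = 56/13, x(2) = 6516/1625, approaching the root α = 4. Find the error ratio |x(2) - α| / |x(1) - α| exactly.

4/125

x(1) - α = 56/13 - 4 = 4/13, so |x(1) - α| = 4/13.
x(2) - α = 6516/1625 - 4 = 16/1625, so |x(2) - α| = 16/1625.
Ratio = (16/1625) / (4/13) = 4/125.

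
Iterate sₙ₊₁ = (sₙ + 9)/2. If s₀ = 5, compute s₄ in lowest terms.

s₁ = (5 + 9)/2 = 7.
s₂ = (7 + 9)/2 = 8.
s₃ = (8 + 9)/2 = 17/2.
s₄ = ((17/2) + 9)/2 = 35/4.

35/4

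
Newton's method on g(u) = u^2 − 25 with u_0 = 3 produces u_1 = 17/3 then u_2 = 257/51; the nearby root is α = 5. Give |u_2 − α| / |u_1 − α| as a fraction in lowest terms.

1/17

u_1 − α = 17/3 − 5 = 2/3, so |u_1 − α| = 2/3.
u_2 − α = 257/51 − 5 = 2/51, so |u_2 − α| = 2/51.
Ratio = (2/51) / (2/3) = 1/17.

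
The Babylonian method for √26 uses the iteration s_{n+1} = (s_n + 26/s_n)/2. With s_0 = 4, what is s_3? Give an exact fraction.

1468273/287952

s_1 = (4 + 26/4)/2 = 21/4.
s_2 = (21/4 + 26/(21/4))/2 = 857/168.
s_3 = (857/168 + 26/(857/168))/2 = 1468273/287952.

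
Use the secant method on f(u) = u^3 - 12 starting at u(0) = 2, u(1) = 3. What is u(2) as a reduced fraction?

f(2) = -4, f(3) = 15. u(2) = 3 - 15·(3 - 2)/(15 - (-4)) = 42/19.

42/19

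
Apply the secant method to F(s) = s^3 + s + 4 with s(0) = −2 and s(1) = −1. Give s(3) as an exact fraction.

F(−2) = −6, F(−1) = 2. s(2) = (−1) − 2·((−1) − (−2))/(2 − (−6)) = −5/4.
F(−1) = 2, F(−5/4) = 51/64. s(3) = (−5/4) − (51/64)·((−5/4) − (−1))/((51/64) − 2) = −109/77.

−109/77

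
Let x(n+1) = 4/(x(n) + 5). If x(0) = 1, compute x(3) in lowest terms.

68/97

x(1) = 4/(1 + 5) = 2/3.
x(2) = 4/(2/3 + 5) = 12/17.
x(3) = 4/(12/17 + 5) = 68/97.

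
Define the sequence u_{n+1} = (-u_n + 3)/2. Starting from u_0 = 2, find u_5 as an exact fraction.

31/32

u_1 = (-2 + 3)/2 = 1/2.
u_2 = (-(1/2) + 3)/2 = 5/4.
u_3 = (-(5/4) + 3)/2 = 7/8.
u_4 = (-(7/8) + 3)/2 = 17/16.
u_5 = (-(17/16) + 3)/2 = 31/32.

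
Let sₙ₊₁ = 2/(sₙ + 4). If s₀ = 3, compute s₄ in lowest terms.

s₁ = 2/(3 + 4) = 2/7.
s₂ = 2/(2/7 + 4) = 7/15.
s₃ = 2/(7/15 + 4) = 30/67.
s₄ = 2/(30/67 + 4) = 67/149.

67/149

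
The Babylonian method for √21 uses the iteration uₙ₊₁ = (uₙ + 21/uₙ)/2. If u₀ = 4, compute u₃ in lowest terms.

u₁ = (4 + 21/4)/2 = 37/8.
u₂ = (37/8 + 21/(37/8))/2 = 2713/592.
u₃ = (2713/592 + 21/(2713/592))/2 = 14720113/3212192.

14720113/3212192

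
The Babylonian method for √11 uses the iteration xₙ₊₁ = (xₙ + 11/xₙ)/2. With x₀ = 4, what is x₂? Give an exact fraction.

x₁ = (4 + 11/4)/2 = 27/8.
x₂ = (27/8 + 11/(27/8))/2 = 1433/432.

1433/432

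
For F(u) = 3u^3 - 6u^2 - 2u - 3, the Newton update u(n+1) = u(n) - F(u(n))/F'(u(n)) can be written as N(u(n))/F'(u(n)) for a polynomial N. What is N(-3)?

F'(u) = 9u^2 - 12u - 2.
N(u) = u·F'(u) - F(u) = u·(9u^2 - 12u - 2) - (3u^3 - 6u^2 - 2u - 3) = 6u^3 - 6u^2 + 3.
N(-3) = -213.

-213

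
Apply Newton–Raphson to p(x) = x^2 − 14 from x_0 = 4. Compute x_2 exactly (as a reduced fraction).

449/120

p'(x) = 2x.
p(4) = 2, p'(4) = 8, so x_1 = 4 − 2/8 = 15/4.
p(15/4) = 1/16, p'(15/4) = 15/2, so x_2 = (15/4) − (1/16)/(15/2) = 449/120.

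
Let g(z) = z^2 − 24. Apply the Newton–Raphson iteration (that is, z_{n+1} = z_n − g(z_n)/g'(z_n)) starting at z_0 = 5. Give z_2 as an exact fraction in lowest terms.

g'(z) = 2z.
g(5) = 1, g'(5) = 10, so z_1 = 5 − 1/10 = 49/10.
g(49/10) = 1/100, g'(49/10) = 49/5, so z_2 = (49/10) − (1/100)/(49/5) = 4801/980.

4801/980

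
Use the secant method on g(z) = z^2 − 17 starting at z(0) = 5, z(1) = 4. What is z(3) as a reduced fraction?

g(5) = 8, g(4) = −1. z(2) = 4 − (−1)·(4 − 5)/((−1) − 8) = 37/9.
g(4) = −1, g(37/9) = −8/81. z(3) = (37/9) − (−8/81)·((37/9) − 4)/((−8/81) − (−1)) = 301/73.

301/73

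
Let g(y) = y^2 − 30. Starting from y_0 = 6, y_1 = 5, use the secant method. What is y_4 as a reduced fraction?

2525/461

g(6) = 6, g(5) = −5. y_2 = 5 − (−5)·(5 − 6)/((−5) − 6) = 60/11.
g(5) = −5, g(60/11) = −30/121. y_3 = (60/11) − (−30/121)·((60/11) − 5)/((−30/121) − (−5)) = 126/23.
g(60/11) = −30/121, g(126/23) = 6/529. y_4 = (126/23) − (6/529)·((126/23) − (60/11))/((6/529) − (−30/121)) = 2525/461.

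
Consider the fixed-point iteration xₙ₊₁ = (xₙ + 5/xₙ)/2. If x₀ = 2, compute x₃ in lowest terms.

51841/23184

x₁ = (2 + 5/2)/2 = 9/4.
x₂ = (9/4 + 5/(9/4))/2 = 161/72.
x₃ = (161/72 + 5/(161/72))/2 = 51841/23184.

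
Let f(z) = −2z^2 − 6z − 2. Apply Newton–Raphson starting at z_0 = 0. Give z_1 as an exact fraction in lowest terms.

f'(z) = −4z − 6.
f(0) = −2, f'(0) = −6, so z_1 = 0 − (−2)/(−6) = −1/3.

−1/3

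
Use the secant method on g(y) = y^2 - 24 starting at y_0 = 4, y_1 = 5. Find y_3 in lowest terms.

436/89

g(4) = -8, g(5) = 1. y_2 = 5 - 1·(5 - 4)/(1 - (-8)) = 44/9.
g(5) = 1, g(44/9) = -8/81. y_3 = (44/9) - (-8/81)·((44/9) - 5)/((-8/81) - 1) = 436/89.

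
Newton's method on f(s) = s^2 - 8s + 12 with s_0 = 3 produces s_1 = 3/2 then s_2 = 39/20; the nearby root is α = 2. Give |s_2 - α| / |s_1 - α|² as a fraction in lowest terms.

s_1 - α = 3/2 - 2 = -1/2, so |s_1 - α| = 1/2.
s_2 - α = 39/20 - 2 = -1/20, so |s_2 - α| = 1/20.
|s_1 - α|² = 1/4.
Ratio = (1/20) / (1/4) = 1/5.

1/5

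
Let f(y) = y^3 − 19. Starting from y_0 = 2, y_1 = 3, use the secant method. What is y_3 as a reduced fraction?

22441/8443

f(2) = −11, f(3) = 8. y_2 = 3 − 8·(3 − 2)/(8 − (−11)) = 49/19.
f(3) = 8, f(49/19) = −12672/6859. y_3 = (49/19) − (−12672/6859)·((49/19) − 3)/((−12672/6859) − 8) = 22441/8443.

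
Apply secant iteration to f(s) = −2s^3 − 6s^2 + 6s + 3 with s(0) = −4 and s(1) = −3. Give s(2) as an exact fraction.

−93/26

f(−4) = 11, f(−3) = −15. s(2) = (−3) − (−15)·((−3) − (−4))/((−15) − 11) = −93/26.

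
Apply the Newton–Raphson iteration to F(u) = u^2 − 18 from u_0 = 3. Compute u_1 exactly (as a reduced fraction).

F'(u) = 2u.
F(3) = −9, F'(3) = 6, so u_1 = 3 − (−9)/6 = 9/2.

9/2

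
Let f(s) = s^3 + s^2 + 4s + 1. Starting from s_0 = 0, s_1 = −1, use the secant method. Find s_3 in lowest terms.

−17/65

f(0) = 1, f(−1) = −3. s_2 = (−1) − (−3)·((−1) − 0)/((−3) − 1) = −1/4.
f(−1) = −3, f(−1/4) = 3/64. s_3 = (−1/4) − (3/64)·((−1/4) − (−1))/((3/64) − (−3)) = −17/65.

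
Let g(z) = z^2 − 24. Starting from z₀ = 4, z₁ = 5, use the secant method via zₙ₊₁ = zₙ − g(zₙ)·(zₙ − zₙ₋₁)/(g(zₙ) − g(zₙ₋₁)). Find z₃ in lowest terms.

436/89

g(4) = −8, g(5) = 1. z₂ = 5 − 1·(5 − 4)/(1 − (−8)) = 44/9.
g(5) = 1, g(44/9) = −8/81. z₃ = (44/9) − (−8/81)·((44/9) − 5)/((−8/81) − 1) = 436/89.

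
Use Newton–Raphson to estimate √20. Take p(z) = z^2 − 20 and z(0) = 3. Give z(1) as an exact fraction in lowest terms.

29/6

p'(z) = 2z.
p(3) = −11, p'(3) = 6, so z(1) = 3 − (−11)/6 = 29/6.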